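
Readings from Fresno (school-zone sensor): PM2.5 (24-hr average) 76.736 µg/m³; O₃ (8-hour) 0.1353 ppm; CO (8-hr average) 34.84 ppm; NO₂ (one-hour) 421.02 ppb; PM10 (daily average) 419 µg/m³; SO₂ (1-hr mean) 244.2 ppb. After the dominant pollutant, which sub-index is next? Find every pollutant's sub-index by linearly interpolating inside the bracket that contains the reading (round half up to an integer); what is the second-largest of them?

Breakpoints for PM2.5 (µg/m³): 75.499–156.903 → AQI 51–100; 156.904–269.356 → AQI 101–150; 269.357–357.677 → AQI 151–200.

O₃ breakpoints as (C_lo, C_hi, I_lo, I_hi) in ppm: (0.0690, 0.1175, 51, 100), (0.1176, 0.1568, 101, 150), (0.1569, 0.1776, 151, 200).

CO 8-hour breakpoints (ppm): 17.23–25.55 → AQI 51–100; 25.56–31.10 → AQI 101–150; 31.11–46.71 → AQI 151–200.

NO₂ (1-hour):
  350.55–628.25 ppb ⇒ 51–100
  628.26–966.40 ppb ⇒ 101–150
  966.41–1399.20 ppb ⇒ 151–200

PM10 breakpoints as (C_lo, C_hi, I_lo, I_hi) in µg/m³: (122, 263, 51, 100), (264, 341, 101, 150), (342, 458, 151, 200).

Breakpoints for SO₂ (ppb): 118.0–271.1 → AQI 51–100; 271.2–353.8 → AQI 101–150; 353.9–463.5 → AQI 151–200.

163

PM2.5 76.736: bracket 75.499–156.903 → index 51–100; slope 49/81.404, offset 1.237.
AQI = 51 + 49/81.404·1.237 ≈ 51.74 ⇒ 52.
O₃: 0.1353 ∈ [0.1176, 0.1568] ↔ index [101, 150].
101 + (0.1353−0.1176)·(150−101)/(0.1568−0.1176) = 101 + 0.0177·49/0.0392 ≈ 123.13, so AQI = 123.
CO: 34.84 lies in 31.11–46.71, so I_lo=151, I_hi=200, C_lo=31.11, C_hi=46.71.
(200−151)/(46.71−31.11) × (34.84−31.11) + 151 = 49/15.60 × 3.73 + 151 ≈ 162.72 → 163.
NO₂ 421.02: bracket 350.55–628.25 → index 51–100; slope 49/277.70, offset 70.47.
AQI = 51 + 49/277.70·70.47 ≈ 63.43 ⇒ 63.
PM10: row 342–458 (AQI 151–200). (200−151)·(419−342)/(458−342) + 151 = 49·77/116 + 151 ≈ 183.53 → 184.
SO₂ 244.2: bracket 118.0–271.1 → index 51–100; slope 49/153.1, offset 126.2.
AQI = 51 + 49/153.1·126.2 ≈ 91.39 ⇒ 91.
Sub-indices: PM2.5→52, O₃→123, CO→163, NO₂→63, PM10→184, SO₂→91. Ranked high→low: 184, 163, 123, 91, 63, 52. Second-highest sub-index = 163.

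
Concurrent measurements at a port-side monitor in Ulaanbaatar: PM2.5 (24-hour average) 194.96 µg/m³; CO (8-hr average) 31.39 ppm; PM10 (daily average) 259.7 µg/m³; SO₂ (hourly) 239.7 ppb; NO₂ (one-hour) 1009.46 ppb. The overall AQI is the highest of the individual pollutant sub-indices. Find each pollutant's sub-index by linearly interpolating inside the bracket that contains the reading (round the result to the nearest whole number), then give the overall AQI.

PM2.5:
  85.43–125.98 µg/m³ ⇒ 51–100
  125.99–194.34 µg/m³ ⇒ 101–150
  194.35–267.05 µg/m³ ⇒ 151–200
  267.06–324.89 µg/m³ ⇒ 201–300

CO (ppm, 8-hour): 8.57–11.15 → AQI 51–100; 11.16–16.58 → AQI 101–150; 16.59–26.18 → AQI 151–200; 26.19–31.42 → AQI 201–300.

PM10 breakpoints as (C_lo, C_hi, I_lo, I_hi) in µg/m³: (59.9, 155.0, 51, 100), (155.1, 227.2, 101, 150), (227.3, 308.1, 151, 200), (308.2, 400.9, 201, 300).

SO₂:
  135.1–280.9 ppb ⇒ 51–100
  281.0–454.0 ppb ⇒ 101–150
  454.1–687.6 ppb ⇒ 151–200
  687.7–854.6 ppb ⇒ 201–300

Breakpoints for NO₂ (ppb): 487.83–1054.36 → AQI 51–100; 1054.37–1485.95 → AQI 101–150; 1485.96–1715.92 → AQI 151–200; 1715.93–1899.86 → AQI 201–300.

299

PM2.5: row 194.35–267.05 (AQI 151–200). (200−151)·(194.96−194.35)/(267.05−194.35) + 151 = 49·0.61/72.70 + 151 ≈ 151.41 → 151.
CO 31.39: bracket 26.19–31.42 → index 201–300; slope 99/5.23, offset 5.20.
AQI = 201 + 99/5.23·5.20 ≈ 299.43 ⇒ 299.
PM10: 259.7 ∈ [227.3, 308.1] ↔ index [151, 200].
151 + (259.7−227.3)·(200−151)/(308.1−227.3) = 151 + 32.4·49/80.8 ≈ 170.65, so AQI = 171.
SO₂: 239.7 ∈ [135.1, 280.9] ↔ index [51, 100].
51 + (239.7−135.1)·(100−51)/(280.9−135.1) = 51 + 104.6·49/145.8 ≈ 86.15, so AQI = 86.
NO₂: row 487.83–1054.36 (AQI 51–100). (100−51)·(1009.46−487.83)/(1054.36−487.83) + 51 = 49·521.63/566.53 + 51 ≈ 96.12 → 96.
Sub-indices: PM2.5→151, CO→299, PM10→171, SO₂→86, NO₂→96. Overall AQI = max = 299; dominant pollutant is CO.
AQI 299: Very Unhealthy.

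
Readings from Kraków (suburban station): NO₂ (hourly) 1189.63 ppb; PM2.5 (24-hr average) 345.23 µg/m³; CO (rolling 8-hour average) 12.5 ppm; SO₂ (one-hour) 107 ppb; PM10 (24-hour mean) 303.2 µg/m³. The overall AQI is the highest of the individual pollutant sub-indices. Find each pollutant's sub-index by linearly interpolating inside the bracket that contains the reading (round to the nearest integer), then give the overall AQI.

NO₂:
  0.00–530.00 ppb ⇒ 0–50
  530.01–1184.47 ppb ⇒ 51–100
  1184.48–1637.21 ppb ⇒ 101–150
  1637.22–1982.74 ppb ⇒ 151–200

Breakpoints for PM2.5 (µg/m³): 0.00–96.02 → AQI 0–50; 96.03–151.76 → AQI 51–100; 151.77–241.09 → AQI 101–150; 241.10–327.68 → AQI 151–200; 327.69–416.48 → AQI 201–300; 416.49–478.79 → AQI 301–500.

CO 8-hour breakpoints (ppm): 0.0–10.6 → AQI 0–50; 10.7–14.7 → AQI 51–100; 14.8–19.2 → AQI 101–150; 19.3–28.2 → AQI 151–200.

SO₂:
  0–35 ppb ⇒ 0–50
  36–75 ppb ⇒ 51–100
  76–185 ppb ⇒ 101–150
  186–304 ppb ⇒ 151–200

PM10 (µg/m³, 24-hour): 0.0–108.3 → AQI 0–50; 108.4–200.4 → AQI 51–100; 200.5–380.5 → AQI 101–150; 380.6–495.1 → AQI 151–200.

221

NO₂: 1189.63 lies in 1184.48–1637.21, so I_lo=101, I_hi=150, C_lo=1184.48, C_hi=1637.21.
(150−101)/(1637.21−1184.48) × (1189.63−1184.48) + 101 = 49/452.73 × 5.15 + 101 ≈ 101.56 → 102.
PM2.5: 345.23 lies in 327.69–416.48, so I_lo=201, I_hi=300, C_lo=327.69, C_hi=416.48.
(300−201)/(416.48−327.69) × (345.23−327.69) + 201 = 99/88.79 × 17.54 + 201 ≈ 220.56 → 221.
CO: 12.5 ∈ [10.7, 14.7] ↔ index [51, 100].
51 + (12.5−10.7)·(100−51)/(14.7−10.7) = 51 + 1.8·49/4.0 ≈ 73.05, so AQI = 73.
SO₂: 107 lies in 76–185, so I_lo=101, I_hi=150, C_lo=76, C_hi=185.
(150−101)/(185−76) × (107−76) + 101 = 49/109 × 31 + 101 ≈ 114.94 → 115.
PM10: 303.2 ∈ [200.5, 380.5] ↔ index [101, 150].
101 + (303.2−200.5)·(150−101)/(380.5−200.5) = 101 + 102.7·49/180.0 ≈ 128.96, so AQI = 129.
Sub-indices: NO₂→102, PM2.5→221, CO→73, SO₂→115, PM10→129. Overall AQI = max = 221; dominant pollutant is PM2.5.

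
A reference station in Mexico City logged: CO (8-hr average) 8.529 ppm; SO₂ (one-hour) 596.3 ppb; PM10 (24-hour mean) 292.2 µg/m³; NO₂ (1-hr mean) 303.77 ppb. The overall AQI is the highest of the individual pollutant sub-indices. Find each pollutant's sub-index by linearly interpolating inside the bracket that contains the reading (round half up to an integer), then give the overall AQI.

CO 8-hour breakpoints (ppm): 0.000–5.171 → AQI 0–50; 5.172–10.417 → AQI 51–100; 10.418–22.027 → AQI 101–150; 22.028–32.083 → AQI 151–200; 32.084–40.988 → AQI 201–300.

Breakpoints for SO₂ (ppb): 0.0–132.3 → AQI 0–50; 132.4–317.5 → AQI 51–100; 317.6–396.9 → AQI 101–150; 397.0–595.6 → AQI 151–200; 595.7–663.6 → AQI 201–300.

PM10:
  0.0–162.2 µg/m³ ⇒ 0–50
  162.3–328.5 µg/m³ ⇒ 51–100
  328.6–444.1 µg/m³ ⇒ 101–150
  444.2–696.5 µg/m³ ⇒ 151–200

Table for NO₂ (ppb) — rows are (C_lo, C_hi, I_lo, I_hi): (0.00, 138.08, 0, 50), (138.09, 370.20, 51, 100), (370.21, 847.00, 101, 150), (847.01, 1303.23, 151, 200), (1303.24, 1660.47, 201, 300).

CO: 8.529 lies in 5.172–10.417, so I_lo=51, I_hi=100, C_lo=5.172, C_hi=10.417.
(100−51)/(10.417−5.172) × (8.529−5.172) + 51 = 49/5.245 × 3.357 + 51 ≈ 82.36 → 82.
SO₂ 596.3: bracket 595.7–663.6 → index 201–300; slope 99/67.9, offset 0.6.
AQI = 201 + 99/67.9·0.6 ≈ 201.87 ⇒ 202.
PM10 292.2: bracket 162.3–328.5 → index 51–100; slope 49/166.2, offset 129.9.
AQI = 51 + 49/166.2·129.9 ≈ 89.30 ⇒ 89.
NO₂ 303.77: bracket 138.09–370.20 → index 51–100; slope 49/232.11, offset 165.68.
AQI = 51 + 49/232.11·165.68 ≈ 85.98 ⇒ 86.
Sub-indices: CO→82, SO₂→202, PM10→89, NO₂→86. Overall AQI = max = 202; dominant pollutant is SO₂.

202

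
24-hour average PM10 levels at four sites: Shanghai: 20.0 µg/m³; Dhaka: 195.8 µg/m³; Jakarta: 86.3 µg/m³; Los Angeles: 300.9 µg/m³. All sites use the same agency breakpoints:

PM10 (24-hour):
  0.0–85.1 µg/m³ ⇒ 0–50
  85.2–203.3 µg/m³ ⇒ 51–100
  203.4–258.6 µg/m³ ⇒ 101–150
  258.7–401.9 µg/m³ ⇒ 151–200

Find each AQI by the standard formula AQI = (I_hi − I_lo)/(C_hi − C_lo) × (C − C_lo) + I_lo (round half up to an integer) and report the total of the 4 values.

Shanghai: 20.0 lies in 0.0–85.1, so I_lo=0, I_hi=50, C_lo=0.0, C_hi=85.1.
(50−0)/(85.1−0.0) × (20.0−0.0) + 0 = 50/85.1 × 20.0 + 0 ≈ 11.75 → 12.
Dhaka: row 85.2–203.3 (AQI 51–100). (100−51)·(195.8−85.2)/(203.3−85.2) + 51 = 49·110.6/118.1 + 51 ≈ 96.89 → 97.
Jakarta: 86.3 ∈ [85.2, 203.3] ↔ index [51, 100].
51 + (86.3−85.2)·(100−51)/(203.3−85.2) = 51 + 1.1·49/118.1 ≈ 51.46, so AQI = 51.
Los Angeles: row 258.7–401.9 (AQI 151–200). (200−151)·(300.9−258.7)/(401.9−258.7) + 151 = 49·42.2/143.2 + 151 ≈ 165.44 → 165.
AQIs: Shanghai=12, Dhaka=97, Jakarta=51, Los Angeles=165. Sum = 12 + 97 + 51 + 165 = 325.

325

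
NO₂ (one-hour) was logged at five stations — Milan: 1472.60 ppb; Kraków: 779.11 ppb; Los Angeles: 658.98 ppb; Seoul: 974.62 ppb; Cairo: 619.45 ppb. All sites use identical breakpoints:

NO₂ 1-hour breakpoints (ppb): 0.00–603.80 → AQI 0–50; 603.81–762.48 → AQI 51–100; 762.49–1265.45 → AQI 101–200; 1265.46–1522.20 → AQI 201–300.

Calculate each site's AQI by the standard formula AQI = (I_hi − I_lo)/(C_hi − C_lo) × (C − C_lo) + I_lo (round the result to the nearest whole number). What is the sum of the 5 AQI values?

Milan 1472.60: bracket 1265.46–1522.20 → index 201–300; slope 99/256.74, offset 207.14.
AQI = 201 + 99/256.74·207.14 ≈ 280.87 ⇒ 281.
Kraków: row 762.49–1265.45 (AQI 101–200). (200−101)·(779.11−762.49)/(1265.45−762.49) + 101 = 99·16.62/502.96 + 101 ≈ 104.27 → 104.
Los Angeles: 658.98 ∈ [603.81, 762.48] ↔ index [51, 100].
51 + (658.98−603.81)·(100−51)/(762.48−603.81) = 51 + 55.17·49/158.67 ≈ 68.04, so AQI = 68.
Seoul: 974.62 lies in 762.49–1265.45, so I_lo=101, I_hi=200, C_lo=762.49, C_hi=1265.45.
(200−101)/(1265.45−762.49) × (974.62−762.49) + 101 = 99/502.96 × 212.13 + 101 ≈ 142.75 → 143.
Cairo: 619.45 lies in 603.81–762.48, so I_lo=51, I_hi=100, C_lo=603.81, C_hi=762.48.
(100−51)/(762.48−603.81) × (619.45−603.81) + 51 = 49/158.67 × 15.64 + 51 ≈ 55.83 → 56.
AQIs: Milan=281, Kraków=104, Los Angeles=68, Seoul=143, Cairo=56. Sum = 281 + 104 + 68 + 143 + 56 = 652.

652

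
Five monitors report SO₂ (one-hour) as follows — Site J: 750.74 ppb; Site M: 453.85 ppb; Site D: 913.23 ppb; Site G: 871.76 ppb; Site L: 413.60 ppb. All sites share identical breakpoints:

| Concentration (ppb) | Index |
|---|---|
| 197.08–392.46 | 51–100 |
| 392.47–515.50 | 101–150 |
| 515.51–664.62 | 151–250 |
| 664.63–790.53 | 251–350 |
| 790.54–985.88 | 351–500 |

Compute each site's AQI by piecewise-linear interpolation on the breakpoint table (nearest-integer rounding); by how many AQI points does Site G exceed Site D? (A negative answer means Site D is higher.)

-32

Site J: 750.74 lies in 664.63–790.53, so I_lo=251, I_hi=350, C_lo=664.63, C_hi=790.53.
(350−251)/(790.53−664.63) × (750.74−664.63) + 251 = 99/125.90 × 86.11 + 251 ≈ 318.71 → 319.
Site M: 453.85 lies in 392.47–515.50, so I_lo=101, I_hi=150, C_lo=392.47, C_hi=515.50.
(150−101)/(515.50−392.47) × (453.85−392.47) + 101 = 49/123.03 × 61.38 + 101 ≈ 125.45 → 125.
Site D: row 790.54–985.88 (AQI 351–500). (500−351)·(913.23−790.54)/(985.88−790.54) + 351 = 149·122.69/195.34 + 351 ≈ 444.58 → 445.
Site G: 871.76 ∈ [790.54, 985.88] ↔ index [351, 500].
351 + (871.76−790.54)·(500−351)/(985.88−790.54) = 351 + 81.22·149/195.34 ≈ 412.95, so AQI = 413.
Site L: 413.60 ∈ [392.47, 515.50] ↔ index [101, 150].
101 + (413.60−392.47)·(150−101)/(515.50−392.47) = 101 + 21.13·49/123.03 ≈ 109.42, so AQI = 109.
AQIs: Site J=319, Site M=125, Site D=445, Site G=413, Site L=109. Site G (413) − Site D (445) = -32.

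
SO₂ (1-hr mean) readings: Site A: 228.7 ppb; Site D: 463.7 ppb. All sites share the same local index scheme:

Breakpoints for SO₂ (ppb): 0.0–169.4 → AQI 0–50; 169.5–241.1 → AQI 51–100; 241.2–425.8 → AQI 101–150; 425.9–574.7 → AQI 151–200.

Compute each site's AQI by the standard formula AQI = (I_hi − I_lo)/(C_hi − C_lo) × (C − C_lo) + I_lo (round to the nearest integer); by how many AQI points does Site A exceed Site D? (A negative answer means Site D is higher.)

-71

Site A: row 169.5–241.1 (AQI 51–100). (100−51)·(228.7−169.5)/(241.1−169.5) + 51 = 49·59.2/71.6 + 51 ≈ 91.51 → 92.
Site D: 463.7 lies in 425.9–574.7, so I_lo=151, I_hi=200, C_lo=425.9, C_hi=574.7.
(200−151)/(574.7−425.9) × (463.7−425.9) + 151 = 49/148.8 × 37.8 + 151 ≈ 163.45 → 163.
AQIs: Site A=92, Site D=163. Site A (92) − Site D (163) = -71.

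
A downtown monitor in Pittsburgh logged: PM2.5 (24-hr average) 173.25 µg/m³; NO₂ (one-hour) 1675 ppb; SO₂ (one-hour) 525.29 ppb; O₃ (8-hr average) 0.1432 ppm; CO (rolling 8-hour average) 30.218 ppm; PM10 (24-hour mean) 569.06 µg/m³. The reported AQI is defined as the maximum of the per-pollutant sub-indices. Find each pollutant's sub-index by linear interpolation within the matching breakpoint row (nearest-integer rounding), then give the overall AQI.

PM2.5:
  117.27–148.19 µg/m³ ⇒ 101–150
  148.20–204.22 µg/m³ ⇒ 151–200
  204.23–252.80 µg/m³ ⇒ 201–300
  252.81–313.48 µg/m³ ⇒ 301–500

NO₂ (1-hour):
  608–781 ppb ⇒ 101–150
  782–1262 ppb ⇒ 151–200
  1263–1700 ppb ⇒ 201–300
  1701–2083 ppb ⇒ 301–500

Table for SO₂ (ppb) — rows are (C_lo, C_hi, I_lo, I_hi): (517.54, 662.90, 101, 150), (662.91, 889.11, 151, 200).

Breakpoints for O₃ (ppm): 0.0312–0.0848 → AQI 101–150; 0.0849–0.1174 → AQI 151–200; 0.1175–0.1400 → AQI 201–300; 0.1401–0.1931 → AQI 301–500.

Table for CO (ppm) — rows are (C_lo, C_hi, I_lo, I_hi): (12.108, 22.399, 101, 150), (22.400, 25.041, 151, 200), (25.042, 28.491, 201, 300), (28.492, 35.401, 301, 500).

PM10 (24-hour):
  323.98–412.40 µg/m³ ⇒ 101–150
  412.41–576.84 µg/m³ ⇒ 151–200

351

PM2.5: row 148.20–204.22 (AQI 151–200). (200−151)·(173.25−148.20)/(204.22−148.20) + 151 = 49·25.05/56.02 + 151 ≈ 172.91 → 173.
NO₂ 1675: bracket 1263–1700 → index 201–300; slope 99/437, offset 412.
AQI = 201 + 99/437·412 ≈ 294.34 ⇒ 294.
SO₂: 525.29 lies in 517.54–662.90, so I_lo=101, I_hi=150, C_lo=517.54, C_hi=662.90.
(150−101)/(662.90−517.54) × (525.29−517.54) + 101 = 49/145.36 × 7.75 + 101 ≈ 103.61 → 104.
O₃: 0.1432 lies in 0.1401–0.1931, so I_lo=301, I_hi=500, C_lo=0.1401, C_hi=0.1931.
(500−301)/(0.1931−0.1401) × (0.1432−0.1401) + 301 = 199/0.0530 × 0.0031 + 301 ≈ 312.64 → 313.
CO: 30.218 lies in 28.492–35.401, so I_lo=301, I_hi=500, C_lo=28.492, C_hi=35.401.
(500−301)/(35.401−28.492) × (30.218−28.492) + 301 = 199/6.909 × 1.726 + 301 ≈ 350.71 → 351.
PM10: 569.06 ∈ [412.41, 576.84] ↔ index [151, 200].
151 + (569.06−412.41)·(200−151)/(576.84−412.41) = 151 + 156.65·49/164.43 ≈ 197.68, so AQI = 198.
Sub-indices: PM2.5→173, NO₂→294, SO₂→104, O₃→313, CO→351, PM10→198. Overall AQI = max = 351; dominant pollutant is CO.
AQI 351: Hazardous.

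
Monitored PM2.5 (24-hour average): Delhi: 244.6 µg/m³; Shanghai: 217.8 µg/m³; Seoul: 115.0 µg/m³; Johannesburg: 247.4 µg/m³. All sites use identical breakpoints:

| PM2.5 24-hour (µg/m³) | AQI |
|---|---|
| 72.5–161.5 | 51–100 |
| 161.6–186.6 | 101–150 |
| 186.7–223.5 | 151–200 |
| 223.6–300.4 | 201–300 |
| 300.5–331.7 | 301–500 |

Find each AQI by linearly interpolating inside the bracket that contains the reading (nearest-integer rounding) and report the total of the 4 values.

Delhi: 244.6 lies in 223.6–300.4, so I_lo=201, I_hi=300, C_lo=223.6, C_hi=300.4.
(300−201)/(300.4−223.6) × (244.6−223.6) + 201 = 99/76.8 × 21.0 + 201 ≈ 228.07 → 228.
Shanghai: 217.8 ∈ [186.7, 223.5] ↔ index [151, 200].
151 + (217.8−186.7)·(200−151)/(223.5−186.7) = 151 + 31.1·49/36.8 ≈ 192.41, so AQI = 192.
Seoul: 115.0 lies in 72.5–161.5, so I_lo=51, I_hi=100, C_lo=72.5, C_hi=161.5.
(100−51)/(161.5−72.5) × (115.0−72.5) + 51 = 49/89.0 × 42.5 + 51 ≈ 74.40 → 74.
Johannesburg: 247.4 ∈ [223.6, 300.4] ↔ index [201, 300].
201 + (247.4−223.6)·(300−201)/(300.4−223.6) = 201 + 23.8·99/76.8 ≈ 231.68, so AQI = 232.
AQIs: Delhi=228, Shanghai=192, Seoul=74, Johannesburg=232. Sum = 228 + 192 + 74 + 232 = 726.

726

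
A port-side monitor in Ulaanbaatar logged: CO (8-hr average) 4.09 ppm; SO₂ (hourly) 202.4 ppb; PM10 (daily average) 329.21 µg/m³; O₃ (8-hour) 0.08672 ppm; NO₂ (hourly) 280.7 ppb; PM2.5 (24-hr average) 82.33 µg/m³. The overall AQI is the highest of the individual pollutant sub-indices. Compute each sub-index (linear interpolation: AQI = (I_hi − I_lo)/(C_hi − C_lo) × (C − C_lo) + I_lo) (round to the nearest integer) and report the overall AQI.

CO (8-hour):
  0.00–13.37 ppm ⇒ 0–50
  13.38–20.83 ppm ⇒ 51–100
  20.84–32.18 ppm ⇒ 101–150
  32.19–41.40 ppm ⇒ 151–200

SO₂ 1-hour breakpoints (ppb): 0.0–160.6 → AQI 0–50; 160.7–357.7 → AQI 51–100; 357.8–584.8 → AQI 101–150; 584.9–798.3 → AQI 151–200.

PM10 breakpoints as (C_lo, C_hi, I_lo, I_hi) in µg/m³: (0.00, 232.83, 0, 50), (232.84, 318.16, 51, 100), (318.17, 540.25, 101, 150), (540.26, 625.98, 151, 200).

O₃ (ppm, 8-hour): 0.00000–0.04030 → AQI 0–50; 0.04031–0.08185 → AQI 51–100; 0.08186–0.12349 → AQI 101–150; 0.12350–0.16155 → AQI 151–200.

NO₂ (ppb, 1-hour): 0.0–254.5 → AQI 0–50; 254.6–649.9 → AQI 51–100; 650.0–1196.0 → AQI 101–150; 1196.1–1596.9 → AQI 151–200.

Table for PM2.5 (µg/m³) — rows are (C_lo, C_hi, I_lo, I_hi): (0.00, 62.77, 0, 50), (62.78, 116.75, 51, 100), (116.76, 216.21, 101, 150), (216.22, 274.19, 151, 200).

107

CO: 4.09 lies in 0.00–13.37, so I_lo=0, I_hi=50, C_lo=0.00, C_hi=13.37.
(50−0)/(13.37−0.00) × (4.09−0.00) + 0 = 50/13.37 × 4.09 + 0 ≈ 15.30 → 15.
SO₂ 202.4: bracket 160.7–357.7 → index 51–100; slope 49/197.0, offset 41.7.
AQI = 51 + 49/197.0·41.7 ≈ 61.37 ⇒ 61.
PM10: 329.21 ∈ [318.17, 540.25] ↔ index [101, 150].
101 + (329.21−318.17)·(150−101)/(540.25−318.17) = 101 + 11.04·49/222.08 ≈ 103.44, so AQI = 103.
O₃: 0.08672 ∈ [0.08186, 0.12349] ↔ index [101, 150].
101 + (0.08672−0.08186)·(150−101)/(0.12349−0.08186) = 101 + 0.00486·49/0.04163 ≈ 106.72, so AQI = 107.
NO₂: 280.7 lies in 254.6–649.9, so I_lo=51, I_hi=100, C_lo=254.6, C_hi=649.9.
(100−51)/(649.9−254.6) × (280.7−254.6) + 51 = 49/395.3 × 26.1 + 51 ≈ 54.24 → 54.
PM2.5 82.33: bracket 62.78–116.75 → index 51–100; slope 49/53.97, offset 19.55.
AQI = 51 + 49/53.97·19.55 ≈ 68.75 ⇒ 69.
Sub-indices: CO→15, SO₂→61, PM10→103, O₃→107, NO₂→54, PM2.5→69. Overall AQI = max = 107; dominant pollutant is O₃.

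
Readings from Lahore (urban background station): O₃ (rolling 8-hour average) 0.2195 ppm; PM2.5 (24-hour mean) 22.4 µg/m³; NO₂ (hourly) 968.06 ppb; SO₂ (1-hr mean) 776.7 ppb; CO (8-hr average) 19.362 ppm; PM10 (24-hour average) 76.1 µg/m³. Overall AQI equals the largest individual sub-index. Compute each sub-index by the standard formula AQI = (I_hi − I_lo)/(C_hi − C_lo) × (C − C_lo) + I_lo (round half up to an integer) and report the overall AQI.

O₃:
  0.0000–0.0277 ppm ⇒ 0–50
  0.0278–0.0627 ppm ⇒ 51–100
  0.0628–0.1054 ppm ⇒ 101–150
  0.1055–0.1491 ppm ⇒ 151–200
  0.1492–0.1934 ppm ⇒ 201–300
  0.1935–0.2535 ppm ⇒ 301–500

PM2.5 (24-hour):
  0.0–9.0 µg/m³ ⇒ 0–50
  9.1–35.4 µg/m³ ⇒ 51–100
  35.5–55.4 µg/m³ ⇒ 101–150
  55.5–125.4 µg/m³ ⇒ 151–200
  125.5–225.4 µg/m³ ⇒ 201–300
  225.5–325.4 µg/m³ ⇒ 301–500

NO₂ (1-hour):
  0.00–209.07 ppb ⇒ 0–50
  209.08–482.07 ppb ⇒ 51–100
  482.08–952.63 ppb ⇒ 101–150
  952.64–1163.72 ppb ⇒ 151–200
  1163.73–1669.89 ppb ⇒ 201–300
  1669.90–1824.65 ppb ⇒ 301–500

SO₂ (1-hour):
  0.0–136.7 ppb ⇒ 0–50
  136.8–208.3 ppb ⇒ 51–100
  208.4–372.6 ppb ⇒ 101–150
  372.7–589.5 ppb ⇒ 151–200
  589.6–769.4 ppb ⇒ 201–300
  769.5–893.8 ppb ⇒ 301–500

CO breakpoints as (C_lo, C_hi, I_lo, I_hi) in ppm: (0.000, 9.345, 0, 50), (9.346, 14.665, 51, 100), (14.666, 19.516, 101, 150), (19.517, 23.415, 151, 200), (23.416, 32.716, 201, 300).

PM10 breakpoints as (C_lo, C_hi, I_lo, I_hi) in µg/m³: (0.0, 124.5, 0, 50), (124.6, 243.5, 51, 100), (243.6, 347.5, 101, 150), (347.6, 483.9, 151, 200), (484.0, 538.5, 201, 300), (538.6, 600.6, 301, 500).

387

O₃: 0.2195 lies in 0.1935–0.2535, so I_lo=301, I_hi=500, C_lo=0.1935, C_hi=0.2535.
(500−301)/(0.2535−0.1935) × (0.2195−0.1935) + 301 = 199/0.0600 × 0.0260 + 301 ≈ 387.23 → 387.
PM2.5: 22.4 ∈ [9.1, 35.4] ↔ index [51, 100].
51 + (22.4−9.1)·(100−51)/(35.4−9.1) = 51 + 13.3·49/26.3 ≈ 75.78, so AQI = 76.
NO₂: 968.06 ∈ [952.64, 1163.72] ↔ index [151, 200].
151 + (968.06−952.64)·(200−151)/(1163.72−952.64) = 151 + 15.42·49/211.08 ≈ 154.58, so AQI = 155.
SO₂ 776.7: bracket 769.5–893.8 → index 301–500; slope 199/124.3, offset 7.2.
AQI = 301 + 199/124.3·7.2 ≈ 312.53 ⇒ 313.
CO: 19.362 ∈ [14.666, 19.516] ↔ index [101, 150].
101 + (19.362−14.666)·(150−101)/(19.516−14.666) = 101 + 4.696·49/4.850 ≈ 148.44, so AQI = 148.
PM10: row 0.0–124.5 (AQI 0–50). (50−0)·(76.1−0.0)/(124.5−0.0) + 0 = 50·76.1/124.5 + 0 ≈ 30.56 → 31.
Sub-indices: O₃→387, PM2.5→76, NO₂→155, SO₂→313, CO→148, PM10→31. Overall AQI = max = 387; dominant pollutant is O₃.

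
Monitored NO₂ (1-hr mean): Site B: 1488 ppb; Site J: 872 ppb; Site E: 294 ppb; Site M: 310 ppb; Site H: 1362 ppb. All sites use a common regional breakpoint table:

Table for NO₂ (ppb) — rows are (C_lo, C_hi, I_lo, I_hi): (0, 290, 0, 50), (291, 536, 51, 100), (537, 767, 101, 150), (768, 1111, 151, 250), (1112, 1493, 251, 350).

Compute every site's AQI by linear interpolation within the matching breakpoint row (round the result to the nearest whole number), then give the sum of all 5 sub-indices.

953

Site B: row 1112–1493 (AQI 251–350). (350−251)·(1488−1112)/(1493−1112) + 251 = 99·376/381 + 251 ≈ 348.70 → 349.
Site J: 872 ∈ [768, 1111] ↔ index [151, 250].
151 + (872−768)·(250−151)/(1111−768) = 151 + 104·99/343 ≈ 181.02, so AQI = 181.
Site E: row 291–536 (AQI 51–100). (100−51)·(294−291)/(536−291) + 51 = 49·3/245 + 51 ≈ 51.60 → 52.
Site M: 310 ∈ [291, 536] ↔ index [51, 100].
51 + (310−291)·(100−51)/(536−291) = 51 + 19·49/245 ≈ 54.80, so AQI = 55.
Site H: 1362 ∈ [1112, 1493] ↔ index [251, 350].
251 + (1362−1112)·(350−251)/(1493−1112) = 251 + 250·99/381 ≈ 315.96, so AQI = 316.
AQIs: Site B=349, Site J=181, Site E=52, Site M=55, Site H=316. Sum = 349 + 181 + 52 + 55 + 316 = 953.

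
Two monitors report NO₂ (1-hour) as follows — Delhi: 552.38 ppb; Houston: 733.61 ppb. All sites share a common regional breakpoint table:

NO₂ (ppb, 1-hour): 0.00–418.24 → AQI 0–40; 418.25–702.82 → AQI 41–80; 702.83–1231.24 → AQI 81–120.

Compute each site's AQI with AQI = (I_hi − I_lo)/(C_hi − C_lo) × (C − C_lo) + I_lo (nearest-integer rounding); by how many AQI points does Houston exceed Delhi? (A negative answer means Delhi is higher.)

24

Delhi: 552.38 lies in 418.25–702.82, so I_lo=41, I_hi=80, C_lo=418.25, C_hi=702.82.
(80−41)/(702.82−418.25) × (552.38−418.25) + 41 = 39/284.57 × 134.13 + 41 ≈ 59.38 → 59.
Houston 733.61: bracket 702.83–1231.24 → index 81–120; slope 39/528.41, offset 30.78.
AQI = 81 + 39/528.41·30.78 ≈ 83.27 ⇒ 83.
AQIs: Delhi=59, Houston=83. Houston (83) − Delhi (59) = 24.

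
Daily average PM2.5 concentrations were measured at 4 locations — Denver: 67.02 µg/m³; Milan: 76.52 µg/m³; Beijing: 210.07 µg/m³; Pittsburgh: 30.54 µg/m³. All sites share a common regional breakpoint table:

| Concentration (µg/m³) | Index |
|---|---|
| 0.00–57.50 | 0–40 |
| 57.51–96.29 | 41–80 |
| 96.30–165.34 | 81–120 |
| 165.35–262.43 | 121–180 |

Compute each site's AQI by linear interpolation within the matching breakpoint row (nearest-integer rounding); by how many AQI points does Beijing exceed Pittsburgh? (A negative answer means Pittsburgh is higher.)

127

Denver: 67.02 lies in 57.51–96.29, so I_lo=41, I_hi=80, C_lo=57.51, C_hi=96.29.
(80−41)/(96.29−57.51) × (67.02−57.51) + 41 = 39/38.78 × 9.51 + 41 ≈ 50.56 → 51.
Milan: row 57.51–96.29 (AQI 41–80). (80−41)·(76.52−57.51)/(96.29−57.51) + 41 = 39·19.01/38.78 + 41 ≈ 60.12 → 60.
Beijing: 210.07 lies in 165.35–262.43, so I_lo=121, I_hi=180, C_lo=165.35, C_hi=262.43.
(180−121)/(262.43−165.35) × (210.07−165.35) + 121 = 59/97.08 × 44.72 + 121 ≈ 148.18 → 148.
Pittsburgh: row 0.00–57.50 (AQI 0–40). (40−0)·(30.54−0.00)/(57.50−0.00) + 0 = 40·30.54/57.50 + 0 ≈ 21.25 → 21.
AQIs: Denver=51, Milan=60, Beijing=148, Pittsburgh=21. Beijing (148) − Pittsburgh (21) = 127.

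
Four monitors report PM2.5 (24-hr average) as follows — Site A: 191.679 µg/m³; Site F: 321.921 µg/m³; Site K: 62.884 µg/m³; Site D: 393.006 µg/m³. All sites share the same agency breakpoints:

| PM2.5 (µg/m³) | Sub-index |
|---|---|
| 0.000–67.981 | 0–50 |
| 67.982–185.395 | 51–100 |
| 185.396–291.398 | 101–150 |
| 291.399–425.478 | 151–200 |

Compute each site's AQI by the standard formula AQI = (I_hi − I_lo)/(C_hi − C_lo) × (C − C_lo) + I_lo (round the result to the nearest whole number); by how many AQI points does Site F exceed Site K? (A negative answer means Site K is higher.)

116

Site A 191.679: bracket 185.396–291.398 → index 101–150; slope 49/106.002, offset 6.283.
AQI = 101 + 49/106.002·6.283 ≈ 103.90 ⇒ 104.
Site F: row 291.399–425.478 (AQI 151–200). (200−151)·(321.921−291.399)/(425.478−291.399) + 151 = 49·30.522/134.079 + 151 ≈ 162.15 → 162.
Site K: row 0.000–67.981 (AQI 0–50). (50−0)·(62.884−0.000)/(67.981−0.000) + 0 = 50·62.884/67.981 + 0 ≈ 46.25 → 46.
Site D 393.006: bracket 291.399–425.478 → index 151–200; slope 49/134.079, offset 101.607.
AQI = 151 + 49/134.079·101.607 ≈ 188.13 ⇒ 188.
AQIs: Site A=104, Site F=162, Site K=46, Site D=188. Site F (162) − Site K (46) = 116.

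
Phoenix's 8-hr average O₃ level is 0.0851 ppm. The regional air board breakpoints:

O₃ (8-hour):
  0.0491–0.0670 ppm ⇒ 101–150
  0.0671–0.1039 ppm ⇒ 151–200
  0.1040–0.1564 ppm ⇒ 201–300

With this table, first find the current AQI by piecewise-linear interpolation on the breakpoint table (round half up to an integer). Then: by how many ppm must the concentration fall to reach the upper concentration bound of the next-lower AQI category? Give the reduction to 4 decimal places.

O₃: row 0.0671–0.1039 (AQI 151–200). (200−151)·(0.0851−0.0671)/(0.1039−0.0671) + 151 = 49·0.0180/0.0368 + 151 ≈ 174.97 → 175.
Current AQI 175 is in the Unhealthy range (151–200). The next-lower category tops out at AQI 150, whose upper concentration bound is 0.0670 ppm.
Reduction needed = 0.0851 − 0.0670 = 0.0181 ppm.

0.0181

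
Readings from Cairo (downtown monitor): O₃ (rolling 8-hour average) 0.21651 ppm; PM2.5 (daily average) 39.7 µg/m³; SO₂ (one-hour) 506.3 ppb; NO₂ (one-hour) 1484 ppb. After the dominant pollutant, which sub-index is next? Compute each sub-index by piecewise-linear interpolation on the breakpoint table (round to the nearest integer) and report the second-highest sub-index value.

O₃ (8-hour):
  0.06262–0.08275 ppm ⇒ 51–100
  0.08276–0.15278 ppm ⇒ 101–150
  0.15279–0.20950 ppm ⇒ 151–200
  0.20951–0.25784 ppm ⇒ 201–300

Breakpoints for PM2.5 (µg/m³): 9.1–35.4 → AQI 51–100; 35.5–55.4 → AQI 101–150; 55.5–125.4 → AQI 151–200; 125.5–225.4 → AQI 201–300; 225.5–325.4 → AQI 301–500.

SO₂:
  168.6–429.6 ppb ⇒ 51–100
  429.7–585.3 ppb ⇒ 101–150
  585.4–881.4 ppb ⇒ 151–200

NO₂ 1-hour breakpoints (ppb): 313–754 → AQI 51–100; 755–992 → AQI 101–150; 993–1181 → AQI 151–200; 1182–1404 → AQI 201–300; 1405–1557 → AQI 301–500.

215

O₃: 0.21651 ∈ [0.20951, 0.25784] ↔ index [201, 300].
201 + (0.21651−0.20951)·(300−201)/(0.25784−0.20951) = 201 + 0.00700·99/0.04833 ≈ 215.34, so AQI = 215.
PM2.5: 39.7 lies in 35.5–55.4, so I_lo=101, I_hi=150, C_lo=35.5, C_hi=55.4.
(150−101)/(55.4−35.5) × (39.7−35.5) + 101 = 49/19.9 × 4.2 + 101 ≈ 111.34 → 111.
SO₂: 506.3 ∈ [429.7, 585.3] ↔ index [101, 150].
101 + (506.3−429.7)·(150−101)/(585.3−429.7) = 101 + 76.6·49/155.6 ≈ 125.12, so AQI = 125.
NO₂ 1484: bracket 1405–1557 → index 301–500; slope 199/152, offset 79.
AQI = 301 + 199/152·79 ≈ 404.43 ⇒ 404.
Sub-indices: O₃→215, PM2.5→111, SO₂→125, NO₂→404. Ranked high→low: 404, 215, 125, 111. Second-highest sub-index = 215.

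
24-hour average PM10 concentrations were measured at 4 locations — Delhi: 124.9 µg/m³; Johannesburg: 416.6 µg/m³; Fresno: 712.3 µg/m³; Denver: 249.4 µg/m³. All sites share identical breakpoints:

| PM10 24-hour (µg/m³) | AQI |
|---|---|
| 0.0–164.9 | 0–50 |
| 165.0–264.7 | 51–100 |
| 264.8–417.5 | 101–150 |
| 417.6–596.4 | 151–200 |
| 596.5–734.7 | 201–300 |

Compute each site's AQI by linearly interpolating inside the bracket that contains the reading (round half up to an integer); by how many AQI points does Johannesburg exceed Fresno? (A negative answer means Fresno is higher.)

-134

Delhi: 124.9 ∈ [0.0, 164.9] ↔ index [0, 50].
0 + (124.9−0.0)·(50−0)/(164.9−0.0) = 0 + 124.9·50/164.9 ≈ 37.87, so AQI = 38.
Johannesburg: 416.6 lies in 264.8–417.5, so I_lo=101, I_hi=150, C_lo=264.8, C_hi=417.5.
(150−101)/(417.5−264.8) × (416.6−264.8) + 101 = 49/152.7 × 151.8 + 101 ≈ 149.71 → 150.
Fresno 712.3: bracket 596.5–734.7 → index 201–300; slope 99/138.2, offset 115.8.
AQI = 201 + 99/138.2·115.8 ≈ 283.95 ⇒ 284.
Denver: row 165.0–264.7 (AQI 51–100). (100−51)·(249.4−165.0)/(264.7−165.0) + 51 = 49·84.4/99.7 + 51 ≈ 92.48 → 92.
AQIs: Delhi=38, Johannesburg=150, Fresno=284, Denver=92. Johannesburg (150) − Fresno (284) = -134.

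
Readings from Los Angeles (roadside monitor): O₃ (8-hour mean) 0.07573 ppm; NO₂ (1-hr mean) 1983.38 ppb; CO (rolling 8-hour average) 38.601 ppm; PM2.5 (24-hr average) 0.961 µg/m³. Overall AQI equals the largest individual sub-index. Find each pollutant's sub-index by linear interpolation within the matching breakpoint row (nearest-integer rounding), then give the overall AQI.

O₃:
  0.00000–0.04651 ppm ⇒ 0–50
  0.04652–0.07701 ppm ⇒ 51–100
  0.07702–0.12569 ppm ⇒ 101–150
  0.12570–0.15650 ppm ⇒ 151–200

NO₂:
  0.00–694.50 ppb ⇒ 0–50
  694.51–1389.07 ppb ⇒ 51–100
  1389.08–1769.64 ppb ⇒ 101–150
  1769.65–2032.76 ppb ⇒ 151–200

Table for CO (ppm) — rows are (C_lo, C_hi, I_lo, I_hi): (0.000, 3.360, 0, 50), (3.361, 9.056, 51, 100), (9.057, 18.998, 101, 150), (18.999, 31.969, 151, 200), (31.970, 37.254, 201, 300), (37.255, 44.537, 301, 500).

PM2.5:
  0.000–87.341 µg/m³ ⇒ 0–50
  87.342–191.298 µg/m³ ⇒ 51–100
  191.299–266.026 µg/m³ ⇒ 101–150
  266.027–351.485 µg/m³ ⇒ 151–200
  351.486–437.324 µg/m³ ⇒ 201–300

338

O₃ 0.07573: bracket 0.04652–0.07701 → index 51–100; slope 49/0.03049, offset 0.02921.
AQI = 51 + 49/0.03049·0.02921 ≈ 97.94 ⇒ 98.
NO₂: row 1769.65–2032.76 (AQI 151–200). (200−151)·(1983.38−1769.65)/(2032.76−1769.65) + 151 = 49·213.73/263.11 + 151 ≈ 190.80 → 191.
CO 38.601: bracket 37.255–44.537 → index 301–500; slope 199/7.282, offset 1.346.
AQI = 301 + 199/7.282·1.346 ≈ 337.78 ⇒ 338.
PM2.5: row 0.000–87.341 (AQI 0–50). (50−0)·(0.961−0.000)/(87.341−0.000) + 0 = 50·0.961/87.341 + 0 ≈ 0.55 → 1.
Sub-indices: O₃→98, NO₂→191, CO→338, PM2.5→1. Overall AQI = max = 338; dominant pollutant is CO.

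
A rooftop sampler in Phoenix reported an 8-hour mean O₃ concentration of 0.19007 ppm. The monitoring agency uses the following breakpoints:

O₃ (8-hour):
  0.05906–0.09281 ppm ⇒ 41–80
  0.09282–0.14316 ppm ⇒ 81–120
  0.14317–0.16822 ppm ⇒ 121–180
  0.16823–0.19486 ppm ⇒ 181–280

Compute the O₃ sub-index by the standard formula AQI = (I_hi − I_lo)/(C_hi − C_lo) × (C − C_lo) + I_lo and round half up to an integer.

262

O₃ 0.19007: bracket 0.16823–0.19486 → index 181–280; slope 99/0.02663, offset 0.02184.
AQI = 181 + 99/0.02663·0.02184 ≈ 262.19 ⇒ 262.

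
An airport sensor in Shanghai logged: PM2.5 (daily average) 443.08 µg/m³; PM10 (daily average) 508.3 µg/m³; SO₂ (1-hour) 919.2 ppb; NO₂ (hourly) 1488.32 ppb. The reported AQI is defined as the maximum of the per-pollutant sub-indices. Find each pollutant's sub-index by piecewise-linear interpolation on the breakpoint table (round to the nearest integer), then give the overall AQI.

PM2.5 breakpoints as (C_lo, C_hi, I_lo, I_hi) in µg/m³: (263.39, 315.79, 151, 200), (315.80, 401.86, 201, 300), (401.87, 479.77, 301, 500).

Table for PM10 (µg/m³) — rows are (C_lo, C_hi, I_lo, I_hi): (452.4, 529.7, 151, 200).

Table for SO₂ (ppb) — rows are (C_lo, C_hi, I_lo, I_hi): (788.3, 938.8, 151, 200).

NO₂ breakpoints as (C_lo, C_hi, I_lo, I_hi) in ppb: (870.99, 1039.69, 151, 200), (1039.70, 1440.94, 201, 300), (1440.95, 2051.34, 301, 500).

406

PM2.5: row 401.87–479.77 (AQI 301–500). (500−301)·(443.08−401.87)/(479.77−401.87) + 301 = 199·41.21/77.90 + 301 ≈ 406.27 → 406.
PM10: 508.3 lies in 452.4–529.7, so I_lo=151, I_hi=200, C_lo=452.4, C_hi=529.7.
(200−151)/(529.7−452.4) × (508.3−452.4) + 151 = 49/77.3 × 55.9 + 151 ≈ 186.43 → 186.
SO₂: 919.2 ∈ [788.3, 938.8] ↔ index [151, 200].
151 + (919.2−788.3)·(200−151)/(938.8−788.3) = 151 + 130.9·49/150.5 ≈ 193.62, so AQI = 194.
NO₂: row 1440.95–2051.34 (AQI 301–500). (500−301)·(1488.32−1440.95)/(2051.34−1440.95) + 301 = 199·47.37/610.39 + 301 ≈ 316.44 → 316.
Sub-indices: PM2.5→406, PM10→186, SO₂→194, NO₂→316. Overall AQI = max = 406; dominant pollutant is PM2.5.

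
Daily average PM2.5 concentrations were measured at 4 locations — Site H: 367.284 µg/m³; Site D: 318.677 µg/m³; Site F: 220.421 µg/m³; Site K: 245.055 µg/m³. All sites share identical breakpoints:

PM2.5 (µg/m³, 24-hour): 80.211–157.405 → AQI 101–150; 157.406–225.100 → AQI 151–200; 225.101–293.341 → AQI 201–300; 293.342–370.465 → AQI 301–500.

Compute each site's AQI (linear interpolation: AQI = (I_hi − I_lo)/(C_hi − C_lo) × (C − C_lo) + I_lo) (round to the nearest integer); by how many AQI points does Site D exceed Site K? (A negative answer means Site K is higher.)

Site H 367.284: bracket 293.342–370.465 → index 301–500; slope 199/77.123, offset 73.942.
AQI = 301 + 199/77.123·73.942 ≈ 491.79 ⇒ 492.
Site D 318.677: bracket 293.342–370.465 → index 301–500; slope 199/77.123, offset 25.335.
AQI = 301 + 199/77.123·25.335 ≈ 366.37 ⇒ 366.
Site F: row 157.406–225.100 (AQI 151–200). (200−151)·(220.421−157.406)/(225.100−157.406) + 151 = 49·63.015/67.694 + 151 ≈ 196.61 → 197.
Site K: 245.055 ∈ [225.101, 293.341] ↔ index [201, 300].
201 + (245.055−225.101)·(300−201)/(293.341−225.101) = 201 + 19.954·99/68.240 ≈ 229.95, so AQI = 230.
AQIs: Site H=492, Site D=366, Site F=197, Site K=230. Site D (366) − Site K (230) = 136.

136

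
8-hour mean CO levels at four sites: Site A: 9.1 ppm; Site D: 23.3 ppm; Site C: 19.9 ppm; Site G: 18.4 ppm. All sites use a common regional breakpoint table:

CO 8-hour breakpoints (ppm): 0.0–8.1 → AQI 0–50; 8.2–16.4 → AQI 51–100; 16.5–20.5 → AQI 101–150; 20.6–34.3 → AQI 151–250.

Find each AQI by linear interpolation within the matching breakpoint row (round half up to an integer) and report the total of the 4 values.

Site A 9.1: bracket 8.2–16.4 → index 51–100; slope 49/8.2, offset 0.9.
AQI = 51 + 49/8.2·0.9 ≈ 56.38 ⇒ 56.
Site D: row 20.6–34.3 (AQI 151–250). (250−151)·(23.3−20.6)/(34.3−20.6) + 151 = 99·2.7/13.7 + 151 ≈ 170.51 → 171.
Site C: 19.9 lies in 16.5–20.5, so I_lo=101, I_hi=150, C_lo=16.5, C_hi=20.5.
(150−101)/(20.5−16.5) × (19.9−16.5) + 101 = 49/4.0 × 3.4 + 101 ≈ 142.65 → 143.
Site G: row 16.5–20.5 (AQI 101–150). (150−101)·(18.4−16.5)/(20.5−16.5) + 101 = 49·1.9/4.0 + 101 ≈ 124.28 → 124.
AQIs: Site A=56, Site D=171, Site C=143, Site G=124. Sum = 56 + 171 + 143 + 124 = 494.

494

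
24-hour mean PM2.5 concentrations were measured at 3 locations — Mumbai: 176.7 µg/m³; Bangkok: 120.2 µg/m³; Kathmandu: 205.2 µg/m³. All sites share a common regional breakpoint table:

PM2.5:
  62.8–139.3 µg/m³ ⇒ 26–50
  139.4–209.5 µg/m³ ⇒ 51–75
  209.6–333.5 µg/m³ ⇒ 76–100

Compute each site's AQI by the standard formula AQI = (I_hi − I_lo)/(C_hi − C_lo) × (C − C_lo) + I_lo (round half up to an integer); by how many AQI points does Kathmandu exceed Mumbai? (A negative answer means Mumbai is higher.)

10

Mumbai: 176.7 lies in 139.4–209.5, so I_lo=51, I_hi=75, C_lo=139.4, C_hi=209.5.
(75−51)/(209.5−139.4) × (176.7−139.4) + 51 = 24/70.1 × 37.3 + 51 ≈ 63.77 → 64.
Bangkok: row 62.8–139.3 (AQI 26–50). (50−26)·(120.2−62.8)/(139.3−62.8) + 26 = 24·57.4/76.5 + 26 ≈ 44.01 → 44.
Kathmandu: 205.2 lies in 139.4–209.5, so I_lo=51, I_hi=75, C_lo=139.4, C_hi=209.5.
(75−51)/(209.5−139.4) × (205.2−139.4) + 51 = 24/70.1 × 65.8 + 51 ≈ 73.53 → 74.
AQIs: Mumbai=64, Bangkok=44, Kathmandu=74. Kathmandu (74) − Mumbai (64) = 10.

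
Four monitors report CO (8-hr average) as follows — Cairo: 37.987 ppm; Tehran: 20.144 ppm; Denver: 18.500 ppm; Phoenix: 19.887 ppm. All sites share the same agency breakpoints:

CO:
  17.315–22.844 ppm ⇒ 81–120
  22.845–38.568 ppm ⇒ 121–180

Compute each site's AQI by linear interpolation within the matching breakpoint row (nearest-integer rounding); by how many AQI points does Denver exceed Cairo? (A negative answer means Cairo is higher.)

Cairo 37.987: bracket 22.845–38.568 → index 121–180; slope 59/15.723, offset 15.142.
AQI = 121 + 59/15.723·15.142 ≈ 177.82 ⇒ 178.
Tehran: row 17.315–22.844 (AQI 81–120). (120−81)·(20.144−17.315)/(22.844−17.315) + 81 = 39·2.829/5.529 + 81 ≈ 100.95 → 101.
Denver: row 17.315–22.844 (AQI 81–120). (120−81)·(18.500−17.315)/(22.844−17.315) + 81 = 39·1.185/5.529 + 81 ≈ 89.36 → 89.
Phoenix 19.887: bracket 17.315–22.844 → index 81–120; slope 39/5.529, offset 2.572.
AQI = 81 + 39/5.529·2.572 ≈ 99.14 ⇒ 99.
AQIs: Cairo=178, Tehran=101, Denver=89, Phoenix=99. Denver (89) − Cairo (178) = -89.

-89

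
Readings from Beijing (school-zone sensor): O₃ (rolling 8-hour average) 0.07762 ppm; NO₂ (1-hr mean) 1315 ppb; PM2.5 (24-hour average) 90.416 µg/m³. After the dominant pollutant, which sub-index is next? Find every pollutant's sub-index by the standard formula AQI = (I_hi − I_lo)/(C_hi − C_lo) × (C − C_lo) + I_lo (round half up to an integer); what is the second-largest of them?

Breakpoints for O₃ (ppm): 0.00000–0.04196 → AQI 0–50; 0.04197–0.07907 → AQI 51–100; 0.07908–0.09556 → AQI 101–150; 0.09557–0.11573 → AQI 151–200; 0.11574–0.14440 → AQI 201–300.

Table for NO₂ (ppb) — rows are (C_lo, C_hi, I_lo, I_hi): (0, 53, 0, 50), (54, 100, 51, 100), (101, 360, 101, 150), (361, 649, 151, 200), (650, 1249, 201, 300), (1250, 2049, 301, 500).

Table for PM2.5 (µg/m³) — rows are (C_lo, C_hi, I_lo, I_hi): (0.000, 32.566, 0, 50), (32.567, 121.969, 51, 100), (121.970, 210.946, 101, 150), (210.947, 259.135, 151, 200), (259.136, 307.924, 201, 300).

98

O₃: row 0.04197–0.07907 (AQI 51–100). (100−51)·(0.07762−0.04197)/(0.07907−0.04197) + 51 = 49·0.03565/0.03710 + 51 ≈ 98.08 → 98.
NO₂: row 1250–2049 (AQI 301–500). (500−301)·(1315−1250)/(2049−1250) + 301 = 199·65/799 + 301 ≈ 317.19 → 317.
PM2.5: 90.416 ∈ [32.567, 121.969] ↔ index [51, 100].
51 + (90.416−32.567)·(100−51)/(121.969−32.567) = 51 + 57.849·49/89.402 ≈ 82.71, so AQI = 83.
Sub-indices: O₃→98, NO₂→317, PM2.5→83. Ranked high→low: 317, 98, 83. Second-highest sub-index = 98.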